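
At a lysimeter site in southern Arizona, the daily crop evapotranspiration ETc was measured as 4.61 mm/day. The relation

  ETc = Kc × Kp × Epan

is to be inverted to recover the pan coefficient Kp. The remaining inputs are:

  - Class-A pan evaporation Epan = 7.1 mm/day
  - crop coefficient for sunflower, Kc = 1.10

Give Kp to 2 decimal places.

0.59

ETc = Kc × Kp × Epan  ⇒  Kp = ETc / (Kc × Epan)
Kp = 4.61 / (1.10 × 7.1) = 4.61 / 7.810 = 0.5903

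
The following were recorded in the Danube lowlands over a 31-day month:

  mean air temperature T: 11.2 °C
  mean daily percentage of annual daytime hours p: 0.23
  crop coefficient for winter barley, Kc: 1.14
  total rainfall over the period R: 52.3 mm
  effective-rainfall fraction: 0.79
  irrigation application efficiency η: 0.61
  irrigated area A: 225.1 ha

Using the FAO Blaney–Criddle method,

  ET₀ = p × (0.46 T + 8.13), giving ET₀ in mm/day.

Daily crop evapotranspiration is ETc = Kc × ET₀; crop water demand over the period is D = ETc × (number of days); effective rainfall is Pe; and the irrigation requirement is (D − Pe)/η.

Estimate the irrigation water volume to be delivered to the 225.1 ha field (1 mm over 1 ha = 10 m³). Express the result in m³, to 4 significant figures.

245900 m³

ET₀ = 0.23 × (0.46 × 11.2 + 8.13) = 0.23 × 13.282 = 3.0549 mm/d
ETc = Kc × ET₀ = 1.14 × 3.0549 = 3.4826 mm/d
Crop demand D = ETc × 31 d = 3.4826 × 31 = 107.961 mm
Pe = 0.79 × 52.3 = 41.317 mm
D − Pe = 107.961 − 41.317 = 66.644 mm
Gross irrigation = 66.644 / 0.61 = 109.252 mm
Volume = 109.252 mm × 225.1 ha × 10 = 245926.3 m³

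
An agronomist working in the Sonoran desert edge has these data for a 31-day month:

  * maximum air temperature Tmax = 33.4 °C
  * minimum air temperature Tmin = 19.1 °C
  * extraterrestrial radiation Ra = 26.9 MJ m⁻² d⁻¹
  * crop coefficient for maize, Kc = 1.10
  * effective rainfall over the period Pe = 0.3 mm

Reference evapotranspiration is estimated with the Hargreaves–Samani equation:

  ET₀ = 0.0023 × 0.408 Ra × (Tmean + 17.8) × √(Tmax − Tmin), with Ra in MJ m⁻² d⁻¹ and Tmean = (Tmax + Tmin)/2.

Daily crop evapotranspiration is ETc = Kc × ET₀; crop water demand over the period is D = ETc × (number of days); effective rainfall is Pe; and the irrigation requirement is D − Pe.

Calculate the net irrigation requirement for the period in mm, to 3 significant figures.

Tmean = (33.4 + 19.1)/2 = 26.25 °C
0.408 Ra = 0.408 × 26.9 = 10.9752 mm/d equivalent
ET₀ = 0.0023 × 10.9752 × (26.25 + 17.8) × √14.3 = 0.0023 × 10.9752 × 44.05 × 3.7815 = 4.2048 mm/d
ETc = Kc × ET₀ = 1.10 × 4.2048 = 4.6253 mm/d
Crop demand D = ETc × 31 d = 4.6253 × 31 = 143.384 mm
D − Pe = 143.384 − 0.3 = 143.084 mm

143 mm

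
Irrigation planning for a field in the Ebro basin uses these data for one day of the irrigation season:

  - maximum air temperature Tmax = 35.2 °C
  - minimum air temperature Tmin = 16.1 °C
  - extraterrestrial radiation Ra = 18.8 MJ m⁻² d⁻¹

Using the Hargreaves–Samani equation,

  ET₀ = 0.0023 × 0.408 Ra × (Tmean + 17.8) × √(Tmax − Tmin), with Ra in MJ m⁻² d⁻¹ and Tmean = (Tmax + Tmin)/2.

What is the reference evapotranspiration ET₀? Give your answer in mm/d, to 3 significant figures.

3.35 mm/d

Tmean = (35.2 + 16.1)/2 = 25.65 °C
0.408 Ra = 0.408 × 18.8 = 7.6704 mm/d equivalent
ET₀ = 0.0023 × 7.6704 × (25.65 + 17.8) × √19.1 = 0.0023 × 7.6704 × 43.45 × 4.3704 = 3.3501 mm/d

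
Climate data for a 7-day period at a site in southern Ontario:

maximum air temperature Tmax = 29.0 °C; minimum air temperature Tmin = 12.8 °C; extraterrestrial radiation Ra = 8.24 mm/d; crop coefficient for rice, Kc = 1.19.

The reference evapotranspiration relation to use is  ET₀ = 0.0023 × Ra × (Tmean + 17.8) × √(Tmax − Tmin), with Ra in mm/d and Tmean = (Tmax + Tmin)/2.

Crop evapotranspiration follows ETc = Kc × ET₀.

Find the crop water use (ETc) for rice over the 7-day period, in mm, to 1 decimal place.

Tmean = (29.0 + 12.8)/2 = 20.90 °C
ET₀ = 0.0023 × 8.24 × (20.90 + 17.8) × √16.2 = 0.0023 × 8.24 × 38.70 × 4.0249 = 2.9520 mm/d
ETc = Kc × ET₀ = 1.19 × 2.9520 = 3.5129 mm/d
Over 7 days: 3.5129 × 7 = 24.590 mm

24.6 mm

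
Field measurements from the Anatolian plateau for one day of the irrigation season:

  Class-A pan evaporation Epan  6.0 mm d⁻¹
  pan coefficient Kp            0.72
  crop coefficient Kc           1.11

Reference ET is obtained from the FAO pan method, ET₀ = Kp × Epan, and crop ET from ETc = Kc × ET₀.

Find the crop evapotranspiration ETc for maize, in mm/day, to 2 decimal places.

ET₀ = 0.72 × 6.0 = 4.3200 mm/d
ETc = Kc × ET₀ = 1.11 × 4.3200 = 4.7952 mm/d

4.80 mm/day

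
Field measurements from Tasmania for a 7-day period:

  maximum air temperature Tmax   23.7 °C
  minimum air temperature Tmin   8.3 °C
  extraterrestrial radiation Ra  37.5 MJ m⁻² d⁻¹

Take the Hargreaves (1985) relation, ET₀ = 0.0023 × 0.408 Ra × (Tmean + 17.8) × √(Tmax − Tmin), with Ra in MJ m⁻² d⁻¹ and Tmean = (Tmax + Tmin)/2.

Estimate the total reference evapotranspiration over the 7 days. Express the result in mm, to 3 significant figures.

32.7 mm

Tmean = (23.7 + 8.3)/2 = 16.00 °C
0.408 Ra = 0.408 × 37.5 = 15.3000 mm/d equivalent
ET₀ = 0.0023 × 15.3000 × (16.00 + 17.8) × √15.4 = 0.0023 × 15.3000 × 33.80 × 3.9243 = 4.6676 mm/d
Over 7 days: 4.6676 × 7 = 32.673 mm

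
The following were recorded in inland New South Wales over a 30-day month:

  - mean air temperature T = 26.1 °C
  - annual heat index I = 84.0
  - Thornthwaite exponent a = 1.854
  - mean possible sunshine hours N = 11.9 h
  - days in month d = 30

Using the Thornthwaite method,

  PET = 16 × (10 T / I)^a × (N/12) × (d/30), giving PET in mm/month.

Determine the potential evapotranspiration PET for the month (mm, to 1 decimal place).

129.8 mm

10T/I = 10 × 26.1 / 84.0 = 3.1071
(10T/I)^a = 3.1071^1.854 = 8.1814
Uncorrected PET = 16 × 8.1814 = 130.902 mm
Correction = (N/12)(d/30) = (11.9/12)(30/30) = 0.9917
PET = 130.902 × 0.9917 = 129.816 mm/month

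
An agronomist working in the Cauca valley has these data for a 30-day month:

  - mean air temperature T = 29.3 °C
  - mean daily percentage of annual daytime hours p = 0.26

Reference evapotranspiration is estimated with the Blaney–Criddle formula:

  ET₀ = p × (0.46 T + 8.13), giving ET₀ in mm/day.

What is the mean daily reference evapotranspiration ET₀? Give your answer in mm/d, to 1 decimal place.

5.6 mm/d

ET₀ = 0.26 × (0.46 × 29.3 + 8.13) = 0.26 × 21.608 = 5.6181 mm/d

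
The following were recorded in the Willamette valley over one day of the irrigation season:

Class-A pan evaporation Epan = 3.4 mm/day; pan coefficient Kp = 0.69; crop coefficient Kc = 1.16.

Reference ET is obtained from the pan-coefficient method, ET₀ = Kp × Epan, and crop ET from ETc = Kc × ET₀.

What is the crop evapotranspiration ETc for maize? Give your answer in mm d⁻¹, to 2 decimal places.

ET₀ = 0.69 × 3.4 = 2.3460 mm/d
ETc = Kc × ET₀ = 1.16 × 2.3460 = 2.7214 mm/d

2.72 mm d⁻¹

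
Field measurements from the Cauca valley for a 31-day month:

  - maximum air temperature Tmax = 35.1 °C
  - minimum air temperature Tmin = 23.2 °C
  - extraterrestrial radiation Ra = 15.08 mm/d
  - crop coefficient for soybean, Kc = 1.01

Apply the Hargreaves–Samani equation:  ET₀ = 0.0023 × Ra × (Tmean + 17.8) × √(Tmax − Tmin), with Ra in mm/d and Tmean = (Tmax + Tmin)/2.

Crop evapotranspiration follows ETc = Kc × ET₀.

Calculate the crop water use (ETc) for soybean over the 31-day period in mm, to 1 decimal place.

175.9 mm

Tmean = (35.1 + 23.2)/2 = 29.15 °C
ET₀ = 0.0023 × 15.08 × (29.15 + 17.8) × √11.9 = 0.0023 × 15.08 × 46.95 × 3.4496 = 5.6174 mm/d
ETc = Kc × ET₀ = 1.01 × 5.6174 = 5.6736 mm/d
Over 31 days: 5.6736 × 31 = 175.882 mm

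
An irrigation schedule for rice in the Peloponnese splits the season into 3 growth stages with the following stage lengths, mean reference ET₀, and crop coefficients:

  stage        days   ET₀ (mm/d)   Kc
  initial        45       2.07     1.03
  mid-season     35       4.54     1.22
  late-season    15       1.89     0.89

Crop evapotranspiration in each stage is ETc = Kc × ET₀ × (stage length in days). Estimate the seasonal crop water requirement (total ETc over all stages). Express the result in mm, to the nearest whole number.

315 mm

initial: 1.03 × 2.07 × 45 = 95.94 mm
mid-season: 1.22 × 4.54 × 35 = 193.86 mm
late-season: 0.89 × 1.89 × 15 = 25.23 mm
Seasonal total = 315.03 mm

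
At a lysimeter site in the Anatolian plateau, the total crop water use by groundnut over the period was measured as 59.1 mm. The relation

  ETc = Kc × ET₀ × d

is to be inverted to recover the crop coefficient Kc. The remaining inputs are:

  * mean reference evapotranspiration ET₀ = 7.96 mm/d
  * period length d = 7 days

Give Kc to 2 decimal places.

ETc = Kc × ET₀ × d  ⇒  Kc = ETc / (ET₀ × d)
Kc = 59.1 / (7.96 × 7) = 59.1 / 55.72 = 1.0607

1.06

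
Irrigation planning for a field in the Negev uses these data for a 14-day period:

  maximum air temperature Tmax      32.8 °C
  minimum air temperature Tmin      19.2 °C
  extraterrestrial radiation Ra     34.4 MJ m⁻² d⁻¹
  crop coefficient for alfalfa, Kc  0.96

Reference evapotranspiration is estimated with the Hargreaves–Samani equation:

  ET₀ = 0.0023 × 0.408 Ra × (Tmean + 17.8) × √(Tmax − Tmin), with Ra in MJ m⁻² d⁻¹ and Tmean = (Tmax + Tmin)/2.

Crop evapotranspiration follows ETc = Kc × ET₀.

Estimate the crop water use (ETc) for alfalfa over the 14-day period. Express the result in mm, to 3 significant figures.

Tmean = (32.8 + 19.2)/2 = 26.00 °C
0.408 Ra = 0.408 × 34.4 = 14.0352 mm/d equivalent
ET₀ = 0.0023 × 14.0352 × (26.00 + 17.8) × √13.6 = 0.0023 × 14.0352 × 43.80 × 3.6878 = 5.2142 mm/d
ETc = Kc × ET₀ = 0.96 × 5.2142 = 5.0056 mm/d
Over 14 days: 5.0056 × 14 = 70.078 mm

70.1 mm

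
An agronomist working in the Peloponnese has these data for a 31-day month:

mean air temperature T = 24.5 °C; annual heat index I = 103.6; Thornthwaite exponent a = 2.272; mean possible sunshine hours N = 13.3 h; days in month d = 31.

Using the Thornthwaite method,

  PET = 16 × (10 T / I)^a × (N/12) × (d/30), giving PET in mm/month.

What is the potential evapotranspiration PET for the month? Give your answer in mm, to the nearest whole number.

10T/I = 10 × 24.5 / 103.6 = 2.3649
(10T/I)^a = 2.3649^2.272 = 7.0681
Uncorrected PET = 16 × 7.0681 = 113.090 mm
Correction = (N/12)(d/30) = (13.3/12)(31/30) = 1.1453
PET = 113.090 × 1.1453 = 129.522 mm/month

130 mm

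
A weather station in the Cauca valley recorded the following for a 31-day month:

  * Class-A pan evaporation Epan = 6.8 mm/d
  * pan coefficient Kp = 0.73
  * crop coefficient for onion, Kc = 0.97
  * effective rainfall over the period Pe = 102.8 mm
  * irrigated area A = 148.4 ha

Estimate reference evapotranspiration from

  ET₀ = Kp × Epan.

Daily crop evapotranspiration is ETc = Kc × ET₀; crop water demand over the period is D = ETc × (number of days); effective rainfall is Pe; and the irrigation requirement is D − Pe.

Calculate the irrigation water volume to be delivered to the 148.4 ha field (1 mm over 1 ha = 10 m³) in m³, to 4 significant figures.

ET₀ = 0.73 × 6.8 = 4.9640 mm/d
ETc = Kc × ET₀ = 0.97 × 4.9640 = 4.8151 mm/d
Crop demand D = ETc × 31 d = 4.8151 × 31 = 149.268 mm
D − Pe = 149.268 − 102.8 = 46.468 mm
Volume = 46.468 mm × 148.4 ha × 10 = 68958.5 m³

68960 m³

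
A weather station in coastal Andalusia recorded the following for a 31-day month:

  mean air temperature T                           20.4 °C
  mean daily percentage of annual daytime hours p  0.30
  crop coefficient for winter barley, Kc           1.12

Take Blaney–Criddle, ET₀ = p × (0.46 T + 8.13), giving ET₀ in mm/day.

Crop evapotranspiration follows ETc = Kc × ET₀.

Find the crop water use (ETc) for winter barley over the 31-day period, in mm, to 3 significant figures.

ET₀ = 0.30 × (0.46 × 20.4 + 8.13) = 0.30 × 17.514 = 5.2542 mm/d
ETc = Kc × ET₀ = 1.12 × 5.2542 = 5.8847 mm/d
Over 31 days: 5.8847 × 31 = 182.426 mm

182 mm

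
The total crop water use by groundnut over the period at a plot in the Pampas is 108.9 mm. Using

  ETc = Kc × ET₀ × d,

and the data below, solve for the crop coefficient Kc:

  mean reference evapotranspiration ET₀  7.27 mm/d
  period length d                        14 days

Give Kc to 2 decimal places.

ETc = Kc × ET₀ × d  ⇒  Kc = ETc / (ET₀ × d)
Kc = 108.9 / (7.27 × 14) = 108.9 / 101.78 = 1.0700

1.07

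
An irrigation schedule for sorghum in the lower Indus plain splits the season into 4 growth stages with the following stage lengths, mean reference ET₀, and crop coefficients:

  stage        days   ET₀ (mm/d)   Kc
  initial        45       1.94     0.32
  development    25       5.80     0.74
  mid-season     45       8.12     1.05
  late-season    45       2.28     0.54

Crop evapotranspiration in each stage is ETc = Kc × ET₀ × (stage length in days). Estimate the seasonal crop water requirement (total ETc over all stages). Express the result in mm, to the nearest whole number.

574 mm

initial: 0.32 × 1.94 × 45 = 27.94 mm
development: 0.74 × 5.80 × 25 = 107.30 mm
mid-season: 1.05 × 8.12 × 45 = 383.67 mm
late-season: 0.54 × 2.28 × 45 = 55.40 mm
Seasonal total = 574.31 mm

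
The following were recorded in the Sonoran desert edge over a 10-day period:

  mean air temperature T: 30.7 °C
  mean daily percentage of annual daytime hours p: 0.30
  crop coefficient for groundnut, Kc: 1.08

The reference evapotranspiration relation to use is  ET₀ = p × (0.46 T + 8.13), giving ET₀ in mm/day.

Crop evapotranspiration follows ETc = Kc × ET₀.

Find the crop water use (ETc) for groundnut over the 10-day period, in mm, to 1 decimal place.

ET₀ = 0.30 × (0.46 × 30.7 + 8.13) = 0.30 × 22.252 = 6.6756 mm/d
ETc = Kc × ET₀ = 1.08 × 6.6756 = 7.2096 mm/d
Over 10 days: 7.2096 × 10 = 72.096 mm

72.1 mm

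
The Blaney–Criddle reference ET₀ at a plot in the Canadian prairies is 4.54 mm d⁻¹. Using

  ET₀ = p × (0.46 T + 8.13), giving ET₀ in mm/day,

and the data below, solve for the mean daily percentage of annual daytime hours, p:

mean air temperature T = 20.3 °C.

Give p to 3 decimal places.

0.260

p = ET₀ / (0.46 T + 8.13) = 4.54 / (0.46 × 20.3 + 8.13) = 4.54 / 17.468 = 0.2599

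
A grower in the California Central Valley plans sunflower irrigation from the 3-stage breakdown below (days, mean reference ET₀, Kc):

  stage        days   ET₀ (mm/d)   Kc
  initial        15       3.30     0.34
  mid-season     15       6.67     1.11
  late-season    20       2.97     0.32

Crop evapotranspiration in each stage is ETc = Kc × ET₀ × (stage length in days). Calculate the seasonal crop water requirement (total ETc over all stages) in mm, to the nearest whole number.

147 mm

initial: 0.34 × 3.30 × 15 = 16.83 mm
mid-season: 1.11 × 6.67 × 15 = 111.06 mm
late-season: 0.32 × 2.97 × 20 = 19.01 mm
Seasonal total = 146.90 mm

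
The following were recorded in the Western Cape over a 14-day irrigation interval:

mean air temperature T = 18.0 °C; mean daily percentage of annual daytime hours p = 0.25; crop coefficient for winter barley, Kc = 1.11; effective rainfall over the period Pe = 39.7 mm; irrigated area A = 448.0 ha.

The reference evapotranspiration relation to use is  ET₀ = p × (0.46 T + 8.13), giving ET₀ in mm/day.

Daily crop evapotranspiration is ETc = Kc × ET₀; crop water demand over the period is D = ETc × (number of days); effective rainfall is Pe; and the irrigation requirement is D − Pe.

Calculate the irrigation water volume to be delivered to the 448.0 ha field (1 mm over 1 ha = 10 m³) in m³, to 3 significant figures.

108000 m³

ET₀ = 0.25 × (0.46 × 18.0 + 8.13) = 0.25 × 16.410 = 4.1025 mm/d
ETc = Kc × ET₀ = 1.11 × 4.1025 = 4.5538 mm/d
Crop demand D = ETc × 14 d = 4.5538 × 14 = 63.753 mm
D − Pe = 63.753 − 39.7 = 24.053 mm
Volume = 24.053 mm × 448.0 ha × 10 = 107757.4 m³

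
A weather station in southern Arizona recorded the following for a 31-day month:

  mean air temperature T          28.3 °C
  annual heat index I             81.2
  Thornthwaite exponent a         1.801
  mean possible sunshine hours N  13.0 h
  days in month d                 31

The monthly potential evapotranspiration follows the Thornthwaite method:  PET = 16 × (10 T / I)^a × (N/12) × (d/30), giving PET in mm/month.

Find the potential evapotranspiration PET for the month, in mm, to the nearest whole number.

10T/I = 10 × 28.3 / 81.2 = 3.4852
(10T/I)^a = 3.4852^1.801 = 9.4744
Uncorrected PET = 16 × 9.4744 = 151.590 mm
Correction = (N/12)(d/30) = (13.0/12)(31/30) = 1.1194
PET = 151.590 × 1.1194 = 169.690 mm/month

170 mm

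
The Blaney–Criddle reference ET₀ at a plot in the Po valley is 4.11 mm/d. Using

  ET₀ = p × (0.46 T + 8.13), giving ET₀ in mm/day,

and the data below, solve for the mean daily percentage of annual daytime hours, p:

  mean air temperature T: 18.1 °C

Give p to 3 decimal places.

0.250

p = ET₀ / (0.46 T + 8.13) = 4.11 / (0.46 × 18.1 + 8.13) = 4.11 / 16.456 = 0.2498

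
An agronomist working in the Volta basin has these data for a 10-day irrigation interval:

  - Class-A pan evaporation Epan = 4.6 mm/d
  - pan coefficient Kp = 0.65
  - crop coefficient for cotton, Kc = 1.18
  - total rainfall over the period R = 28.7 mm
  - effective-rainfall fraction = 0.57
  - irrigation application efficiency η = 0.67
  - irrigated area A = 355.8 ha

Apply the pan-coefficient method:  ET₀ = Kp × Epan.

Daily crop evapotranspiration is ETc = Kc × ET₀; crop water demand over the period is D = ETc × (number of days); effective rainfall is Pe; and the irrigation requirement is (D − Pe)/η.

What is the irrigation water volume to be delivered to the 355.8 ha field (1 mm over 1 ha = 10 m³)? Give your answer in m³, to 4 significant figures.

ET₀ = 0.65 × 4.6 = 2.9900 mm/d
ETc = Kc × ET₀ = 1.18 × 2.9900 = 3.5282 mm/d
Crop demand D = ETc × 10 d = 3.5282 × 10 = 35.282 mm
Pe = 0.57 × 28.7 = 16.359 mm
D − Pe = 35.282 − 16.359 = 18.923 mm
Gross irrigation = 18.923 / 0.67 = 28.243 mm
Volume = 28.243 mm × 355.8 ha × 10 = 100488.6 m³

100500 m³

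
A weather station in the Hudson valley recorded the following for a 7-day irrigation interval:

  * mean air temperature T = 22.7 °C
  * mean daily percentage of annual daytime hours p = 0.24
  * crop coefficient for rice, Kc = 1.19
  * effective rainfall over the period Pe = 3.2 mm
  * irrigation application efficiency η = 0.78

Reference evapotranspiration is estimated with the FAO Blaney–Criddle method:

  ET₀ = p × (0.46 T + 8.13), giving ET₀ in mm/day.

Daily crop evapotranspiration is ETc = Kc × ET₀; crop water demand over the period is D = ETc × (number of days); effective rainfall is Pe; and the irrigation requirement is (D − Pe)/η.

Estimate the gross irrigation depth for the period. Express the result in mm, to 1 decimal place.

ET₀ = 0.24 × (0.46 × 22.7 + 8.13) = 0.24 × 18.572 = 4.4573 mm/d
ETc = Kc × ET₀ = 1.19 × 4.4573 = 5.3042 mm/d
Crop demand D = ETc × 7 d = 5.3042 × 7 = 37.129 mm
D − Pe = 37.129 − 3.2 = 33.929 mm
Gross irrigation = 33.929 / 0.78 = 43.499 mm

43.5 mm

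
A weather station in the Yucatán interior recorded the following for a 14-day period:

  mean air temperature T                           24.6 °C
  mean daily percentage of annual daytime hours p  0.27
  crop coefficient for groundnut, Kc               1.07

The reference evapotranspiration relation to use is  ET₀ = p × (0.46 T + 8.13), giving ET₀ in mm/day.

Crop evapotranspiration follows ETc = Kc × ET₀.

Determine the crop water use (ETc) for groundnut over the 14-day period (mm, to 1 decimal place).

78.7 mm

ET₀ = 0.27 × (0.46 × 24.6 + 8.13) = 0.27 × 19.446 = 5.2504 mm/d
ETc = Kc × ET₀ = 1.07 × 5.2504 = 5.6179 mm/d
Over 14 days: 5.6179 × 14 = 78.651 mm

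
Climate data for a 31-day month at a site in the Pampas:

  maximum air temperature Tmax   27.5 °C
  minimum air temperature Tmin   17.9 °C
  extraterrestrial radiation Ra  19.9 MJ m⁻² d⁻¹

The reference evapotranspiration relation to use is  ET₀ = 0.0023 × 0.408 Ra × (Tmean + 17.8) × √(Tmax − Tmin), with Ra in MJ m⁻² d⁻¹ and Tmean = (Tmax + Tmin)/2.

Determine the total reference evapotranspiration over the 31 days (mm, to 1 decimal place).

72.6 mm

Tmean = (27.5 + 17.9)/2 = 22.70 °C
0.408 Ra = 0.408 × 19.9 = 8.1192 mm/d equivalent
ET₀ = 0.0023 × 8.1192 × (22.70 + 17.8) × √9.6 = 0.0023 × 8.1192 × 40.50 × 3.0984 = 2.3433 mm/d
Over 31 days: 2.3433 × 31 = 72.642 mm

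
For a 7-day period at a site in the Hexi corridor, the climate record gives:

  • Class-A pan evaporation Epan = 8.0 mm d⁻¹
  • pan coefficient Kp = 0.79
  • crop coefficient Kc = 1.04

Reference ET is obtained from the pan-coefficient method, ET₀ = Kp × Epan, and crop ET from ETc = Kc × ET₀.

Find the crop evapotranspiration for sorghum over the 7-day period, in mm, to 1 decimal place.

46.0 mm

ET₀ = 0.79 × 8.0 = 6.3200 mm/d
ETc = Kc × ET₀ = 1.04 × 6.3200 = 6.5728 mm/d
Over 7 days: 6.5728 × 7 = 46.010 mm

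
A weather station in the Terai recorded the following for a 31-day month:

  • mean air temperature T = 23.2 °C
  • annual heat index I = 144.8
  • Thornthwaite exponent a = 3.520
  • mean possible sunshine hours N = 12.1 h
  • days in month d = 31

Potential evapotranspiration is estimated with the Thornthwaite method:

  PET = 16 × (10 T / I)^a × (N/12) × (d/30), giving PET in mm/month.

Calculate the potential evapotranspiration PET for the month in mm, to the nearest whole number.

88 mm

10T/I = 10 × 23.2 / 144.8 = 1.6022
(10T/I)^a = 1.6022^3.520 = 5.2554
Uncorrected PET = 16 × 5.2554 = 84.086 mm
Correction = (N/12)(d/30) = (12.1/12)(31/30) = 1.0419
PET = 84.086 × 1.0419 = 87.609 mm/month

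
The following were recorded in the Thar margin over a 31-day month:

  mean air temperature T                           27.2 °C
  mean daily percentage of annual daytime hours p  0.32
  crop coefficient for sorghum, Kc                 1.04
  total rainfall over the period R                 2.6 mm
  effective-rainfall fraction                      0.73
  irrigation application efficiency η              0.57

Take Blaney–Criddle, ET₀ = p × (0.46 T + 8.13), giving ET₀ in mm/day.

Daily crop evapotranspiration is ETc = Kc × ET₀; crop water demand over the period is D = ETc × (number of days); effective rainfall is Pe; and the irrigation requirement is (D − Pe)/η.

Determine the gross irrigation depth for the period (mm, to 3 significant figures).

ET₀ = 0.32 × (0.46 × 27.2 + 8.13) = 0.32 × 20.642 = 6.6054 mm/d
ETc = Kc × ET₀ = 1.04 × 6.6054 = 6.8696 mm/d
Crop demand D = ETc × 31 d = 6.8696 × 31 = 212.958 mm
Pe = 0.73 × 2.6 = 1.898 mm
D − Pe = 212.958 − 1.898 = 211.060 mm
Gross irrigation = 211.060 / 0.57 = 370.281 mm

370 mm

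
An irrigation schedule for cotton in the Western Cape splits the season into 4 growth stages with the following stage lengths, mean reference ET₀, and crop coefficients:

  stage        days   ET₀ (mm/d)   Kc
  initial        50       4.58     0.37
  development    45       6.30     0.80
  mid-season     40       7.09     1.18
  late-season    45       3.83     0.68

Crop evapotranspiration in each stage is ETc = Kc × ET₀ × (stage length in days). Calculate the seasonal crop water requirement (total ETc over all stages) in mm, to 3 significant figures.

763 mm

initial: 0.37 × 4.58 × 50 = 84.73 mm
development: 0.80 × 6.30 × 45 = 226.80 mm
mid-season: 1.18 × 7.09 × 40 = 334.65 mm
late-season: 0.68 × 3.83 × 45 = 117.20 mm
Seasonal total = 763.38 mm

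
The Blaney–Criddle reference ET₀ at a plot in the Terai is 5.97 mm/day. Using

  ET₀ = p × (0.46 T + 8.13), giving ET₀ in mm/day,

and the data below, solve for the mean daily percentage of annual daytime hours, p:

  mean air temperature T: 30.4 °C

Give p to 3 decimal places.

0.270

p = ET₀ / (0.46 T + 8.13) = 5.97 / (0.46 × 30.4 + 8.13) = 5.97 / 22.114 = 0.2700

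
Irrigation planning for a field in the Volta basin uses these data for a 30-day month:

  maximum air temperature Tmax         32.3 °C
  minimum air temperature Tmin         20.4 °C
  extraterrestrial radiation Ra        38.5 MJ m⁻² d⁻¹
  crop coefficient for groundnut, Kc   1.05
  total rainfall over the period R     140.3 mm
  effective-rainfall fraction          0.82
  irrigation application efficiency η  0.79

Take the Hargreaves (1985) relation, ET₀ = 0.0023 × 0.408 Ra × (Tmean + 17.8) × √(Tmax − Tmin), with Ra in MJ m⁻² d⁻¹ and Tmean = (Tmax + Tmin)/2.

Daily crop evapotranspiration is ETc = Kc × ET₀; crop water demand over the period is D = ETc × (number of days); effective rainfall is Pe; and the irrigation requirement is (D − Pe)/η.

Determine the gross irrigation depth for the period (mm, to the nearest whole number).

74 mm

Tmean = (32.3 + 20.4)/2 = 26.35 °C
0.408 Ra = 0.408 × 38.5 = 15.7080 mm/d equivalent
ET₀ = 0.0023 × 15.7080 × (26.35 + 17.8) × √11.9 = 0.0023 × 15.7080 × 44.15 × 3.4496 = 5.5023 mm/d
ETc = Kc × ET₀ = 1.05 × 5.5023 = 5.7774 mm/d
Crop demand D = ETc × 30 d = 5.7774 × 30 = 173.322 mm
Pe = 0.82 × 140.3 = 115.046 mm
D − Pe = 173.322 − 115.046 = 58.276 mm
Gross irrigation = 58.276 / 0.79 = 73.767 mm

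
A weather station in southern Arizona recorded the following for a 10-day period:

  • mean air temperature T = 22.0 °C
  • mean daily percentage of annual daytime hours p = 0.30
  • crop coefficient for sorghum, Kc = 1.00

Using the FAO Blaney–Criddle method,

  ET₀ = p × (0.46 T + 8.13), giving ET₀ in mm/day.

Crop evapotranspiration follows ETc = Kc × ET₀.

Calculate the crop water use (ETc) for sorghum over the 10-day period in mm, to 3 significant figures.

ET₀ = 0.30 × (0.46 × 22.0 + 8.13) = 0.30 × 18.250 = 5.4750 mm/d
ETc = Kc × ET₀ = 1.00 × 5.4750 = 5.4750 mm/d
Over 10 days: 5.4750 × 10 = 54.750 mm

54.8 mm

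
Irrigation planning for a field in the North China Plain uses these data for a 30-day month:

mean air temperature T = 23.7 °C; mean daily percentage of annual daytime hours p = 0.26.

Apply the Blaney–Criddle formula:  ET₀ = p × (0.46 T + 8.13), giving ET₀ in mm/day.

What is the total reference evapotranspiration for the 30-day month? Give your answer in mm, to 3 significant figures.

ET₀ = 0.26 × (0.46 × 23.7 + 8.13) = 0.26 × 19.032 = 4.9483 mm/d
Monthly total = 4.9483 × 30 = 148.449 mm

148 mm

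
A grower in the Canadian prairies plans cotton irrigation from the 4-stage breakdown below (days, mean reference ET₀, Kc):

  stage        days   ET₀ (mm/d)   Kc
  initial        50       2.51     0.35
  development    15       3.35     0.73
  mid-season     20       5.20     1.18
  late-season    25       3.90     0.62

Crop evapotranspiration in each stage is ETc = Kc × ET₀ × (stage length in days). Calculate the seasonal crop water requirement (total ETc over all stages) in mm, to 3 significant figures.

264 mm

initial: 0.35 × 2.51 × 50 = 43.93 mm
development: 0.73 × 3.35 × 15 = 36.68 mm
mid-season: 1.18 × 5.20 × 20 = 122.72 mm
late-season: 0.62 × 3.90 × 25 = 60.45 mm
Seasonal total = 263.78 mm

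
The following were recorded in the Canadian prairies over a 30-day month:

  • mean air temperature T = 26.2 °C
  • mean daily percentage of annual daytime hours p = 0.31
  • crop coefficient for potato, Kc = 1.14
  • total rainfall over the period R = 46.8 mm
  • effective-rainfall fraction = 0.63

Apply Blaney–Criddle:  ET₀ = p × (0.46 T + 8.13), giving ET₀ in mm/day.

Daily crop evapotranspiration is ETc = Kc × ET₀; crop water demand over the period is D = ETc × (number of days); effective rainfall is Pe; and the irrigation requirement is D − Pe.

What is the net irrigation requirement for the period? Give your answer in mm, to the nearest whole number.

184 mm

ET₀ = 0.31 × (0.46 × 26.2 + 8.13) = 0.31 × 20.182 = 6.2564 mm/d
ETc = Kc × ET₀ = 1.14 × 6.2564 = 7.1323 mm/d
Crop demand D = ETc × 30 d = 7.1323 × 30 = 213.969 mm
Pe = 0.63 × 46.8 = 29.484 mm
D − Pe = 213.969 − 29.484 = 184.485 mm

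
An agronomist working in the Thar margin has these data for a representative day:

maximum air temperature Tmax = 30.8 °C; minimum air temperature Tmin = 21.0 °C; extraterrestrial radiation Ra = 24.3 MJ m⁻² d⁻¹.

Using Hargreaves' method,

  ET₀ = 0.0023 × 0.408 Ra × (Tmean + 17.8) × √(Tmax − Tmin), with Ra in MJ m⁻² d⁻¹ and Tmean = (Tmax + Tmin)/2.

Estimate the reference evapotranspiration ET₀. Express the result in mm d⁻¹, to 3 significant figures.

3.12 mm d⁻¹

Tmean = (30.8 + 21.0)/2 = 25.90 °C
0.408 Ra = 0.408 × 24.3 = 9.9144 mm/d equivalent
ET₀ = 0.0023 × 9.9144 × (25.90 + 17.8) × √9.8 = 0.0023 × 9.9144 × 43.70 × 3.1305 = 3.1195 mm/d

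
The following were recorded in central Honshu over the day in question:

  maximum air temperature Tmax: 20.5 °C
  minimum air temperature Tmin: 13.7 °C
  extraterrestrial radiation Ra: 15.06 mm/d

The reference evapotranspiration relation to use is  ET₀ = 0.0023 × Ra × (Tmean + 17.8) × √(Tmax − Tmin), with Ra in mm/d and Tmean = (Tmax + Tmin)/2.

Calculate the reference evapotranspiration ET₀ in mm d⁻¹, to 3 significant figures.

3.15 mm d⁻¹

Tmean = (20.5 + 13.7)/2 = 17.10 °C
ET₀ = 0.0023 × 15.06 × (17.10 + 17.8) × √6.8 = 0.0023 × 15.06 × 34.90 × 2.6077 = 3.1524 mm/d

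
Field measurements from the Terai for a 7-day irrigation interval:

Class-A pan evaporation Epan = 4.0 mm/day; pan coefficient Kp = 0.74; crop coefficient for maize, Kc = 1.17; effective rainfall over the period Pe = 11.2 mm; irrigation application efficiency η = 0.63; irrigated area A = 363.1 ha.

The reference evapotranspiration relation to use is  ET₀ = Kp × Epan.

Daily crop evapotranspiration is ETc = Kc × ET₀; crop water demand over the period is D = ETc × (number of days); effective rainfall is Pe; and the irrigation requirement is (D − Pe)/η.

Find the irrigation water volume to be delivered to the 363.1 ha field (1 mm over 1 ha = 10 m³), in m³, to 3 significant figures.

ET₀ = 0.74 × 4.0 = 2.9600 mm/d
ETc = Kc × ET₀ = 1.17 × 2.9600 = 3.4632 mm/d
Crop demand D = ETc × 7 d = 3.4632 × 7 = 24.242 mm
D − Pe = 24.242 − 11.2 = 13.042 mm
Gross irrigation = 13.042 / 0.63 = 20.702 mm
Volume = 20.702 mm × 363.1 ha × 10 = 75169.0 m³

75200 m³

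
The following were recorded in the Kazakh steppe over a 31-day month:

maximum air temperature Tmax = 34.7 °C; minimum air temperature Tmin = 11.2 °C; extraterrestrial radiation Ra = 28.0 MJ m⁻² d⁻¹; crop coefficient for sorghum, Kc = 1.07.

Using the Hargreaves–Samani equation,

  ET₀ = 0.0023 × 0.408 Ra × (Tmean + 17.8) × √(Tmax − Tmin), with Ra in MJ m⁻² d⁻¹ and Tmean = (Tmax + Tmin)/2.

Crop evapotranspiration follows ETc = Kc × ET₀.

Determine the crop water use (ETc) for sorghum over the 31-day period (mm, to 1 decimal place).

Tmean = (34.7 + 11.2)/2 = 22.95 °C
0.408 Ra = 0.408 × 28.0 = 11.4240 mm/d equivalent
ET₀ = 0.0023 × 11.4240 × (22.95 + 17.8) × √23.5 = 0.0023 × 11.4240 × 40.75 × 4.8477 = 5.1905 mm/d
ETc = Kc × ET₀ = 1.07 × 5.1905 = 5.5538 mm/d
Over 31 days: 5.5538 × 31 = 172.168 mm

172.2 mm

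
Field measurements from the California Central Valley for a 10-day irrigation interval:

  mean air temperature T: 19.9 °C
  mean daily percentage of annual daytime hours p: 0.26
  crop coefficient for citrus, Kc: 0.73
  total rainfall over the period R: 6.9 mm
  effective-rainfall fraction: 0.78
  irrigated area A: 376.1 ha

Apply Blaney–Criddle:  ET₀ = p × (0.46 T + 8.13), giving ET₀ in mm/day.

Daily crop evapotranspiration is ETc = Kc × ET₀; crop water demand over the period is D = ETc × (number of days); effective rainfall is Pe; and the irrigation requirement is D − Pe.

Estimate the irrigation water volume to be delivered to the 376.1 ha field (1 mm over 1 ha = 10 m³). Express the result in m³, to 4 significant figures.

103100 m³

ET₀ = 0.26 × (0.46 × 19.9 + 8.13) = 0.26 × 17.284 = 4.4938 mm/d
ETc = Kc × ET₀ = 0.73 × 4.4938 = 3.2805 mm/d
Crop demand D = ETc × 10 d = 3.2805 × 10 = 32.805 mm
Pe = 0.78 × 6.9 = 5.382 mm
D − Pe = 32.805 − 5.382 = 27.423 mm
Volume = 27.423 mm × 376.1 ha × 10 = 103137.9 m³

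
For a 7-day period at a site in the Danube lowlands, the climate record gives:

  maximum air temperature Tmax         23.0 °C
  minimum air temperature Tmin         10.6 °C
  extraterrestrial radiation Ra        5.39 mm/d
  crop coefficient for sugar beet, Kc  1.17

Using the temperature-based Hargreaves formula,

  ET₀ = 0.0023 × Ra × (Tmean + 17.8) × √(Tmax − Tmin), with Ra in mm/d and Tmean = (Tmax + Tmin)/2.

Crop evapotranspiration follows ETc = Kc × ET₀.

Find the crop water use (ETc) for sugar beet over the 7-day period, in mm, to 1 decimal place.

12.4 mm

Tmean = (23.0 + 10.6)/2 = 16.80 °C
ET₀ = 0.0023 × 5.39 × (16.80 + 17.8) × √12.4 = 0.0023 × 5.39 × 34.60 × 3.5214 = 1.5105 mm/d
ETc = Kc × ET₀ = 1.17 × 1.5105 = 1.7673 mm/d
Over 7 days: 1.7673 × 7 = 12.371 mm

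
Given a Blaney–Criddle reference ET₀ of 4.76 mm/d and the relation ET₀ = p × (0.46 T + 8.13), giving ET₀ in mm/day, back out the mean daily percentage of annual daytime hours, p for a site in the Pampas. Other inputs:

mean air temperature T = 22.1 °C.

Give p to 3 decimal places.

p = ET₀ / (0.46 T + 8.13) = 4.76 / (0.46 × 22.1 + 8.13) = 4.76 / 18.296 = 0.2602

0.260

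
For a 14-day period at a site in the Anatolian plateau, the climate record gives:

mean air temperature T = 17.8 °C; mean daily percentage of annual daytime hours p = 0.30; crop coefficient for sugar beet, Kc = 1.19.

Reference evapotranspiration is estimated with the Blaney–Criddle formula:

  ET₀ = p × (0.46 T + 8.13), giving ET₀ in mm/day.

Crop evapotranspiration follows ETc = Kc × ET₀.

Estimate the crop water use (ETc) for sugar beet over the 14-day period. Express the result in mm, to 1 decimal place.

ET₀ = 0.30 × (0.46 × 17.8 + 8.13) = 0.30 × 16.318 = 4.8954 mm/d
ETc = Kc × ET₀ = 1.19 × 4.8954 = 5.8255 mm/d
Over 14 days: 5.8255 × 14 = 81.557 mm

81.6 mm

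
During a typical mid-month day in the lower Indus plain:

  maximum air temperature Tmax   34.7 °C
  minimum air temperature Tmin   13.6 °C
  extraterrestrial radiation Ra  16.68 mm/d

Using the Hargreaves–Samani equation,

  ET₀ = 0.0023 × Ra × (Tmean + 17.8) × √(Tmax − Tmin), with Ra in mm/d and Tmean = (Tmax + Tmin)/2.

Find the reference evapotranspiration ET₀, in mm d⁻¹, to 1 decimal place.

Tmean = (34.7 + 13.6)/2 = 24.15 °C
ET₀ = 0.0023 × 16.68 × (24.15 + 17.8) × √21.1 = 0.0023 × 16.68 × 41.95 × 4.5935 = 7.3926 mm/d

7.4 mm d⁻¹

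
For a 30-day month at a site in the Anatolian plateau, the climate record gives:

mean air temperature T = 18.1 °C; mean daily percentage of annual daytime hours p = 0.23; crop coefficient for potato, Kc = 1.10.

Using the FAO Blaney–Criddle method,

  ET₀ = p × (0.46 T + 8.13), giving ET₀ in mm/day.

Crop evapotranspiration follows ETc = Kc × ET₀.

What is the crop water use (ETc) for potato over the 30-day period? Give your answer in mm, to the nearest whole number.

ET₀ = 0.23 × (0.46 × 18.1 + 8.13) = 0.23 × 16.456 = 3.7849 mm/d
ETc = Kc × ET₀ = 1.10 × 3.7849 = 4.1634 mm/d
Over 30 days: 4.1634 × 30 = 124.902 mm

125 mm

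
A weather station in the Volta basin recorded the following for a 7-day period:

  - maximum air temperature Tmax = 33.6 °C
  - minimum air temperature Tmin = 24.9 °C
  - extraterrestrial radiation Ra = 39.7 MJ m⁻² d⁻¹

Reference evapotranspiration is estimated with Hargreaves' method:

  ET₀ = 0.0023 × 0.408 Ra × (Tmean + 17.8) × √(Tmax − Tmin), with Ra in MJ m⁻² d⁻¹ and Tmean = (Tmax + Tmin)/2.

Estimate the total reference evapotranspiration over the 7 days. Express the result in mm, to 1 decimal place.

Tmean = (33.6 + 24.9)/2 = 29.25 °C
0.408 Ra = 0.408 × 39.7 = 16.1976 mm/d equivalent
ET₀ = 0.0023 × 16.1976 × (29.25 + 17.8) × √8.7 = 0.0023 × 16.1976 × 47.05 × 2.9496 = 5.1701 mm/d
Over 7 days: 5.1701 × 7 = 36.191 mm

36.2 mm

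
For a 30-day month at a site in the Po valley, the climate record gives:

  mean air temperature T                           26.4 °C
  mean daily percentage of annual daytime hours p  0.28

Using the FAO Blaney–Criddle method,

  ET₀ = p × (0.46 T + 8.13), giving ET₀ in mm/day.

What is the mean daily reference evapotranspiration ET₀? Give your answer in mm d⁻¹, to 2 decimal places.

ET₀ = 0.28 × (0.46 × 26.4 + 8.13) = 0.28 × 20.274 = 5.6767 mm/d

5.68 mm d⁻¹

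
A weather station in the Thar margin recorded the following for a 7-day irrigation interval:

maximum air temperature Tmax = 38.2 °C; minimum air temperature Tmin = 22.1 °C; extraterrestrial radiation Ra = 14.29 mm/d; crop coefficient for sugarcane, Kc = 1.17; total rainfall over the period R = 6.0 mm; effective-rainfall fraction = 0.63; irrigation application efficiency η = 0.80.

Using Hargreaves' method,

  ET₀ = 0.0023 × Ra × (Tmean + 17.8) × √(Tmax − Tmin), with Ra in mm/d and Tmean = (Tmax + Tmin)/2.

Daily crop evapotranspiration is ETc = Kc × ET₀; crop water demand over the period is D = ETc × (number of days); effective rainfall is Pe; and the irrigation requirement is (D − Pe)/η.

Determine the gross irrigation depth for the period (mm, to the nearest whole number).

60 mm

Tmean = (38.2 + 22.1)/2 = 30.15 °C
ET₀ = 0.0023 × 14.29 × (30.15 + 17.8) × √16.1 = 0.0023 × 14.29 × 47.95 × 4.0125 = 6.3236 mm/d
ETc = Kc × ET₀ = 1.17 × 6.3236 = 7.3986 mm/d
Crop demand D = ETc × 7 d = 7.3986 × 7 = 51.790 mm
Pe = 0.63 × 6.0 = 3.780 mm
D − Pe = 51.790 − 3.780 = 48.010 mm
Gross irrigation = 48.010 / 0.80 = 60.013 mm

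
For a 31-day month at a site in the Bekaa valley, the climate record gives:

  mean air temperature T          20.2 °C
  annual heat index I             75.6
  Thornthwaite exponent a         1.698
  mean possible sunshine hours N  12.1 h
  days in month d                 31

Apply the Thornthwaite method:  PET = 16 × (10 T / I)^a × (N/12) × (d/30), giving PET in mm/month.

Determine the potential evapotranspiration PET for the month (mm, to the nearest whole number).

10T/I = 10 × 20.2 / 75.6 = 2.6720
(10T/I)^a = 2.6720^1.698 = 5.3060
Uncorrected PET = 16 × 5.3060 = 84.896 mm
Correction = (N/12)(d/30) = (12.1/12)(31/30) = 1.0419
PET = 84.896 × 1.0419 = 88.453 mm/month

88 mm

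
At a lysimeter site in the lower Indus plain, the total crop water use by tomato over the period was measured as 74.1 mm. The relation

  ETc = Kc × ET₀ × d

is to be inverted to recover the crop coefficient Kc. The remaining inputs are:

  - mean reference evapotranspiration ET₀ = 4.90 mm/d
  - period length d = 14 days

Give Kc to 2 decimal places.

ETc = Kc × ET₀ × d  ⇒  Kc = ETc / (ET₀ × d)
Kc = 74.1 / (4.90 × 14) = 74.1 / 68.60 = 1.0802

1.08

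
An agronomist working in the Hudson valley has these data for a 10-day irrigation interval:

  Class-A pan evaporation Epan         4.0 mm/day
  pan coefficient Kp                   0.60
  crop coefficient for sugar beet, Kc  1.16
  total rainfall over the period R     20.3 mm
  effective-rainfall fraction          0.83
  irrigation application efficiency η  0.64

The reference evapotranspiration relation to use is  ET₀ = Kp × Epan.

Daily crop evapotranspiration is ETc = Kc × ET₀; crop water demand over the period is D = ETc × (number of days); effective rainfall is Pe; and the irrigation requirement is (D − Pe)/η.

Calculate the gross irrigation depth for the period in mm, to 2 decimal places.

17.17 mm

ET₀ = 0.60 × 4.0 = 2.4000 mm/d
ETc = Kc × ET₀ = 1.16 × 2.4000 = 2.7840 mm/d
Crop demand D = ETc × 10 d = 2.7840 × 10 = 27.840 mm
Pe = 0.83 × 20.3 = 16.849 mm
D − Pe = 27.840 − 16.849 = 10.991 mm
Gross irrigation = 10.991 / 0.64 = 17.173 mm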